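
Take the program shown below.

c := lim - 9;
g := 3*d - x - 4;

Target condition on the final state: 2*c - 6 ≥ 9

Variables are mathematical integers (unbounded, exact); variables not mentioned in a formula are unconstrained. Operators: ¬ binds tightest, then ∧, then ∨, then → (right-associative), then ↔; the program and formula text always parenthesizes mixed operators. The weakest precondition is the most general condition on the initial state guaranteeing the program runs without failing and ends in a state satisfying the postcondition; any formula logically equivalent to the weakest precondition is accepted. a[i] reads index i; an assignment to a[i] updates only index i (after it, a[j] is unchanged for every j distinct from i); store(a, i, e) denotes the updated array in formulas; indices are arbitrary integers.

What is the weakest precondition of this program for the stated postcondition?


Working backward. After the program, the postcondition 2*c - 6 ≥ 9 must hold; in canonical form it is 2*c ≥ 15.
Before g := 3*d - x - 4: 2*c ≥ 15
Before c := lim - 9: 2*lim ≥ 33
Answer: WP = 2*lim ≥ 33


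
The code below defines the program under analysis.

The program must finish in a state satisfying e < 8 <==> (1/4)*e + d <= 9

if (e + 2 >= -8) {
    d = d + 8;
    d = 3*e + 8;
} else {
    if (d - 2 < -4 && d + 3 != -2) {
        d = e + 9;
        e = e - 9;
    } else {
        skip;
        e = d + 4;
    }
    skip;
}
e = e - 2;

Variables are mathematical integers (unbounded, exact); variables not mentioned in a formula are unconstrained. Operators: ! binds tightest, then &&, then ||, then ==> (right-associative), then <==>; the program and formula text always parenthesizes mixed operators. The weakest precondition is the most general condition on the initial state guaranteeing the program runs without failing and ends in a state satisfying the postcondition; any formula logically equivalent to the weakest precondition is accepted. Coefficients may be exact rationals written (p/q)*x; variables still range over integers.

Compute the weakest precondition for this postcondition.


Working backward. After the program, the postcondition e < 8 <==> (1/4)*e + d <= 9 must hold; in canonical form it is e < 8 <==> d + (1/4)*e <= 9.
Before e := e - 2: e < 10 <==> d + (1/4)*e <= 19/2
Then branch requires e < 10 <==> (13/4)*e <= 3/2; else branch requires ((d < -2 && d != -5) ==> (e < 19 <==> (5/4)*e <= 11/4)) && ((!(d < -2 && d != -5)) ==> (d < 6 <==> (5/4)*d <= 17/2)).
Before the if: (e >= -10 ==> (e < 10 <==> (13/4)*e <= 3/2)) && ((!(e >= -10)) ==> (((d < -2 && d != -5) ==> (e < 19 <==> (5/4)*e <= 11/4)) && ((!(d < -2 && d != -5)) ==> (d < 6 <==> (5/4)*d <= 17/2))))
Answer: WP = (e >= -10 ==> (e < 10 <==> (13/4)*e <= 3/2)) && ((!(e >= -10)) ==> (((d < -2 && d != -5) ==> (e < 19 <==> (5/4)*e <= 11/4)) && ((!(d < -2 && d != -5)) ==> (d < 6 <==> (5/4)*d <= 17/2))))


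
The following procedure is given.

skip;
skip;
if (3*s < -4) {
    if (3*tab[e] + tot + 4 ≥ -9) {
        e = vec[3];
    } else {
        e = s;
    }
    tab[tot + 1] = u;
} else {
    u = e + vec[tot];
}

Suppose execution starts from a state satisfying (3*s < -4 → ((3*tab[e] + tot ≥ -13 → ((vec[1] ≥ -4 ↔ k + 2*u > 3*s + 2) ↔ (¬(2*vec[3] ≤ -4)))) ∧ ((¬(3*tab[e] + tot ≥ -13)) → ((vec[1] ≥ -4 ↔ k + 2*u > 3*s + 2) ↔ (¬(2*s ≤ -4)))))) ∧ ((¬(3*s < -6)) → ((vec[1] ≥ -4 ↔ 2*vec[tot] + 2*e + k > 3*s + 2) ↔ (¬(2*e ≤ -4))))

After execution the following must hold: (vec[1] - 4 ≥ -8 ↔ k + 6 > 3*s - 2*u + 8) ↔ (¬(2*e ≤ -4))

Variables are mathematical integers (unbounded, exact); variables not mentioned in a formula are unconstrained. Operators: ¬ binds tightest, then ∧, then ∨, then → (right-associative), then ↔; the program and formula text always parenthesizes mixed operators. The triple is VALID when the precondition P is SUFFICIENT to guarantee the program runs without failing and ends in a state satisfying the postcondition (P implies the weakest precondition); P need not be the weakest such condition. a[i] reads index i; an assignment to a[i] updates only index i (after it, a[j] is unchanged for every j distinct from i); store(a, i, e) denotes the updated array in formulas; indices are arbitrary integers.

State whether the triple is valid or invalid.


Working backward. After the program, the postcondition (vec[1] - 4 ≥ -8 ↔ k + 6 > 3*s - 2*u + 8) ↔ (¬(2*e ≤ -4)) must hold; in canonical form it is (vec[1] ≥ -4 ↔ k + 2*u > 3*s + 2) ↔ (¬(2*e ≤ -4)).
Then branch requires (3*tab[e] + tot ≥ -13 → ((vec[1] ≥ -4 ↔ k + 2*u > 3*s + 2) ↔ (¬(2*vec[3] ≤ -4)))) ∧ ((¬(3*tab[e] + tot ≥ -13)) → ((vec[1] ≥ -4 ↔ k + 2*u > 3*s + 2) ↔ (¬(2*s ≤ -4)))); else branch requires (vec[1] ≥ -4 ↔ 2*vec[tot] + 2*e + k > 3*s + 2) ↔ (¬(2*e ≤ -4)).
Before the if: (3*s < -4 → ((3*tab[e] + tot ≥ -13 → ((vec[1] ≥ -4 ↔ k + 2*u > 3*s + 2) ↔ (¬(2*vec[3] ≤ -4)))) ∧ ((¬(3*tab[e] + tot ≥ -13)) → ((vec[1] ≥ -4 ↔ k + 2*u > 3*s + 2) ↔ (¬(2*s ≤ -4)))))) ∧ ((¬(3*s < -4)) → ((vec[1] ≥ -4 ↔ 2*vec[tot] + 2*e + k > 3*s + 2) ↔ (¬(2*e ≤ -4))))
Before skip: (3*s < -4 → ((3*tab[e] + tot ≥ -13 → ((vec[1] ≥ -4 ↔ k + 2*u > 3*s + 2) ↔ (¬(2*vec[3] ≤ -4)))) ∧ ((¬(3*tab[e] + tot ≥ -13)) → ((vec[1] ≥ -4 ↔ k + 2*u > 3*s + 2) ↔ (¬(2*s ≤ -4)))))) ∧ ((¬(3*s < -4)) → ((vec[1] ≥ -4 ↔ 2*vec[tot] + 2*e + k > 3*s + 2) ↔ (¬(2*e ≤ -4))))
Before skip: (3*s < -4 → ((3*tab[e] + tot ≥ -13 → ((vec[1] ≥ -4 ↔ k + 2*u > 3*s + 2) ↔ (¬(2*vec[3] ≤ -4)))) ∧ ((¬(3*tab[e] + tot ≥ -13)) → ((vec[1] ≥ -4 ↔ k + 2*u > 3*s + 2) ↔ (¬(2*s ≤ -4)))))) ∧ ((¬(3*s < -4)) → ((vec[1] ≥ -4 ↔ 2*vec[tot] + 2*e + k > 3*s + 2) ↔ (¬(2*e ≤ -4))))
The weakest precondition is (3*s < -4 → ((3*tab[e] + tot ≥ -13 → ((vec[1] ≥ -4 ↔ k + 2*u > 3*s + 2) ↔ (¬(2*vec[3] ≤ -4)))) ∧ ((¬(3*tab[e] + tot ≥ -13)) → ((vec[1] ≥ -4 ↔ k + 2*u > 3*s + 2) ↔ (¬(2*s ≤ -4)))))) ∧ ((¬(3*s < -4)) → ((vec[1] ≥ -4 ↔ 2*vec[tot] + 2*e + k > 3*s + 2) ↔ (¬(2*e ≤ -4)))).
Check whether (3*s < -4 → ((3*tab[e] + tot ≥ -13 → ((vec[1] ≥ -4 ↔ k + 2*u > 3*s + 2) ↔ (¬(2*vec[3] ≤ -4)))) ∧ ((¬(3*tab[e] + tot ≥ -13)) → ((vec[1] ≥ -4 ↔ k + 2*u > 3*s + 2) ↔ (¬(2*s ≤ -4)))))) ∧ ((¬(3*s < -6)) → ((vec[1] ≥ -4 ↔ 2*vec[tot] + 2*e + k > 3*s + 2) ↔ (¬(2*e ≤ -4)))) implies it.
Every state satisfying the precondition satisfies the weakest precondition: the implication holds.
Answer: valid


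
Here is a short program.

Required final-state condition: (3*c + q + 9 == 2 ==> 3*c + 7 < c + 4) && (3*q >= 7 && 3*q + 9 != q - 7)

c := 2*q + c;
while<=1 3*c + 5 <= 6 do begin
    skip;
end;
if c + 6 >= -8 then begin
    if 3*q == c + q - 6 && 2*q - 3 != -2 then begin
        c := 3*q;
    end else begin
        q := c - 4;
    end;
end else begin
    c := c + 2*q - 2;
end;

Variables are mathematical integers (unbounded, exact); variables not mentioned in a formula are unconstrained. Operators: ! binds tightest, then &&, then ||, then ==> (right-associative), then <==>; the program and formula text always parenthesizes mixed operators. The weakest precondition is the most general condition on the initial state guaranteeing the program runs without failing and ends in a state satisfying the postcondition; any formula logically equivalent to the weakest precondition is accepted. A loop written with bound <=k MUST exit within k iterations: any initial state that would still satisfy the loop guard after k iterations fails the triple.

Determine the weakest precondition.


Working backward. After the program, the postcondition (3*c + q + 9 == 2 ==> 3*c + 7 < c + 4) && (3*q >= 7 && 3*q + 9 != q - 7) must hold; in canonical form it is (3*c + q == -7 ==> 2*c < -3) && 3*q >= 7 && 2*q != -16.
Then branch requires ((2*q == c - 6 && 2*q != 1) ==> ((10*q == -7 ==> 6*q < -3) && 3*q >= 7 && 2*q != -16)) && ((!(2*q == c - 6 && 2*q != 1)) ==> ((4*c == -3 ==> 2*c < -3) && 3*c >= 19 && 2*c != -8)); else branch requires (3*c + 7*q == -1 ==> 2*c + 4*q < 1) && 3*q >= 7 && 2*q != -16.
Before the if: (c >= -14 ==> (((2*q == c - 6 && 2*q != 1) ==> ((10*q == -7 ==> 6*q < -3) && 3*q >= 7 && 2*q != -16)) && ((!(2*q == c - 6 && 2*q != 1)) ==> ((4*c == -3 ==> 2*c < -3) && 3*c >= 19 && 2*c != -8)))) && ((!(c >= -14)) ==> ((3*c + 7*q == -1 ==> 2*c + 4*q < 1) && 3*q >= 7 && 2*q != -16))
Before the loop (bound <=1), unroll the exhaustion recursion (WP_0 = exit-now case; WP_j = one more guarded iteration, up to j = 1):
  WP_0: (!(3*c <= 1)) && (c >= -14 ==> (((2*q == c - 6 && 2*q != 1) ==> ((10*q == -7 ==> 6*q < -3) && 3*q >= 7 && 2*q != -16)) && ((!(2*q == c - 6 && 2*q != 1)) ==> ((4*c == -3 ==> 2*c < -3) && 3*c >= 19 && 2*c != -8)))) && ((!(c >= -14)) ==> ((3*c + 7*q == -1 ==> 2*c + 4*q < 1) && 3*q >= 7 && 2*q != -16))
  WP_1: (3*c <= 1 ==> ((!(3*c <= 1)) && (c >= -14 ==> (((2*q == c - 6 && 2*q != 1) ==> ((10*q == -7 ==> 6*q < -3) && 3*q >= 7 && 2*q != -16)) && ((!(2*q == c - 6 && 2*q != 1)) ==> ((4*c == -3 ==> 2*c < -3) && 3*c >= 19 && 2*c != -8)))) && ((!(c >= -14)) ==> ((3*c + 7*q == -1 ==> 2*c + 4*q < 1) && 3*q >= 7 && 2*q != -16)))) && ((!(3*c <= 1)) ==> ((c >= -14 ==> (((2*q == c - 6 && 2*q != 1) ==> ((10*q == -7 ==> 6*q < -3) && 3*q >= 7 && 2*q != -16)) && ((!(2*q == c - 6 && 2*q != 1)) ==> ((4*c == -3 ==> 2*c < -3) && 3*c >= 19 && 2*c != -8)))) && ((!(c >= -14)) ==> ((3*c + 7*q == -1 ==> 2*c + 4*q < 1) && 3*q >= 7 && 2*q != -16))))
So before the loop: (3*c <= 1 ==> ((!(3*c <= 1)) && (c >= -14 ==> (((2*q == c - 6 && 2*q != 1) ==> ((10*q == -7 ==> 6*q < -3) && 3*q >= 7 && 2*q != -16)) && ((!(2*q == c - 6 && 2*q != 1)) ==> ((4*c == -3 ==> 2*c < -3) && 3*c >= 19 && 2*c != -8)))) && ((!(c >= -14)) ==> ((3*c + 7*q == -1 ==> 2*c + 4*q < 1) && 3*q >= 7 && 2*q != -16)))) && ((!(3*c <= 1)) ==> ((c >= -14 ==> (((2*q == c - 6 && 2*q != 1) ==> ((10*q == -7 ==> 6*q < -3) && 3*q >= 7 && 2*q != -16)) && ((!(2*q == c - 6 && 2*q != 1)) ==> ((4*c == -3 ==> 2*c < -3) && 3*c >= 19 && 2*c != -8)))) && ((!(c >= -14)) ==> ((3*c + 7*q == -1 ==> 2*c + 4*q < 1) && 3*q >= 7 && 2*q != -16))))
Before c := 2*q + c: (3*c + 6*q <= 1 ==> ((!(3*c + 6*q <= 1)) && (c + 2*q >= -14 ==> (((c == 6 && 2*q != 1) ==> ((10*q == -7 ==> 6*q < -3) && 3*q >= 7 && 2*q != -16)) && ((!(c == 6 && 2*q != 1)) ==> ((4*c + 8*q == -3 ==> 2*c + 4*q < -3) && 3*c + 6*q >= 19 && 2*c + 4*q != -8)))) && ((!(c + 2*q >= -14)) ==> ((3*c + 13*q == -1 ==> 2*c + 8*q < 1) && 3*q >= 7 && 2*q != -16)))) && ((!(3*c + 6*q <= 1)) ==> ((c + 2*q >= -14 ==> (((c == 6 && 2*q != 1) ==> ((10*q == -7 ==> 6*q < -3) && 3*q >= 7 && 2*q != -16)) && ((!(c == 6 && 2*q != 1)) ==> ((4*c + 8*q == -3 ==> 2*c + 4*q < -3) && 3*c + 6*q >= 19 && 2*c + 4*q != -8)))) && ((!(c + 2*q >= -14)) ==> ((3*c + 13*q == -1 ==> 2*c + 8*q < 1) && 3*q >= 7 && 2*q != -16))))
Answer: WP = (3*c + 6*q <= 1 ==> ((!(3*c + 6*q <= 1)) && (c + 2*q >= -14 ==> (((c == 6 && 2*q != 1) ==> ((10*q == -7 ==> 6*q < -3) && 3*q >= 7 && 2*q != -16)) && ((!(c == 6 && 2*q != 1)) ==> ((4*c + 8*q == -3 ==> 2*c + 4*q < -3) && 3*c + 6*q >= 19 && 2*c + 4*q != -8)))) && ((!(c + 2*q >= -14)) ==> ((3*c + 13*q == -1 ==> 2*c + 8*q < 1) && 3*q >= 7 && 2*q != -16)))) && ((!(3*c + 6*q <= 1)) ==> ((c + 2*q >= -14 ==> (((c == 6 && 2*q != 1) ==> ((10*q == -7 ==> 6*q < -3) && 3*q >= 7 && 2*q != -16)) && ((!(c == 6 && 2*q != 1)) ==> ((4*c + 8*q == -3 ==> 2*c + 4*q < -3) && 3*c + 6*q >= 19 && 2*c + 4*q != -8)))) && ((!(c + 2*q >= -14)) ==> ((3*c + 13*q == -1 ==> 2*c + 8*q < 1) && 3*q >= 7 && 2*q != -16))))


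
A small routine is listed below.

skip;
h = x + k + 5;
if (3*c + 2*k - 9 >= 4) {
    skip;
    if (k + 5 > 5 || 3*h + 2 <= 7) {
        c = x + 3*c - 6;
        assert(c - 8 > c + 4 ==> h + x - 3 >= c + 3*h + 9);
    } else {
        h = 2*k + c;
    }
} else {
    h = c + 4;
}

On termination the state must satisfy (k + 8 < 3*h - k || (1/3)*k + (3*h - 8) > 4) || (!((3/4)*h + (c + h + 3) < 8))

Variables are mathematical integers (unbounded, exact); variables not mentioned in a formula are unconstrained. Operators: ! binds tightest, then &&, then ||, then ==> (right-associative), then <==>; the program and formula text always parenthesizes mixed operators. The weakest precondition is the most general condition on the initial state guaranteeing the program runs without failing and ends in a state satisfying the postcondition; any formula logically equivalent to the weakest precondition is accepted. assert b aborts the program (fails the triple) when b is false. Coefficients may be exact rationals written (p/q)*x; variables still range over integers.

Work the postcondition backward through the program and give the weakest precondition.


Working backward. After the program, the postcondition (k + 8 < 3*h - k || (1/3)*k + (3*h - 8) > 4) || (!((3/4)*h + (c + h + 3) < 8)) must hold; in canonical form it is 2*k < 3*h - 8 || 3*h + (1/3)*k > 12 || (!(c + (7/4)*h < 5)).
Then branch requires ((k > 0 || 3*h <= 5) ==> (2*k < 3*h - 8 || 3*h + (1/3)*k > 12 || (!(3*c + (7/4)*h + x < 11)))) && ((!(k > 0 || 3*h <= 5)) ==> (3*c + 4*k > 8 || 3*c + (19/3)*k > 12 || (!((11/4)*c + (7/2)*k < 5)))); else branch requires 2*k < 3*c + 4 || 3*c + (1/3)*k > 0 || (!((11/4)*c < -2)).
Before the if: (3*c + 2*k >= 13 ==> (((k > 0 || 3*h <= 5) ==> (2*k < 3*h - 8 || 3*h + (1/3)*k > 12 || (!(3*c + (7/4)*h + x < 11)))) && ((!(k > 0 || 3*h <= 5)) ==> (3*c + 4*k > 8 || 3*c + (19/3)*k > 12 || (!((11/4)*c + (7/2)*k < 5)))))) && ((!(3*c + 2*k >= 13)) ==> (2*k < 3*c + 4 || 3*c + (1/3)*k > 0 || (!((11/4)*c < -2))))
Before h := x + k + 5: (3*c + 2*k >= 13 ==> (((k > 0 || 3*k + 3*x <= -10) ==> (k + 3*x > -7 || (10/3)*k + 3*x > -3 || (!(3*c + (7/4)*k + (11/4)*x < 9/4)))) && ((!(k > 0 || 3*k + 3*x <= -10)) ==> (3*c + 4*k > 8 || 3*c + (19/3)*k > 12 || (!((11/4)*c + (7/2)*k < 5)))))) && ((!(3*c + 2*k >= 13)) ==> (2*k < 3*c + 4 || 3*c + (1/3)*k > 0 || (!((11/4)*c < -2))))
Before skip: (3*c + 2*k >= 13 ==> (((k > 0 || 3*k + 3*x <= -10) ==> (k + 3*x > -7 || (10/3)*k + 3*x > -3 || (!(3*c + (7/4)*k + (11/4)*x < 9/4)))) && ((!(k > 0 || 3*k + 3*x <= -10)) ==> (3*c + 4*k > 8 || 3*c + (19/3)*k > 12 || (!((11/4)*c + (7/2)*k < 5)))))) && ((!(3*c + 2*k >= 13)) ==> (2*k < 3*c + 4 || 3*c + (1/3)*k > 0 || (!((11/4)*c < -2))))
Answer: WP = (3*c + 2*k >= 13 ==> (((k > 0 || 3*k + 3*x <= -10) ==> (k + 3*x > -7 || (10/3)*k + 3*x > -3 || (!(3*c + (7/4)*k + (11/4)*x < 9/4)))) && ((!(k > 0 || 3*k + 3*x <= -10)) ==> (3*c + 4*k > 8 || 3*c + (19/3)*k > 12 || (!((11/4)*c + (7/2)*k < 5)))))) && ((!(3*c + 2*k >= 13)) ==> (2*k < 3*c + 4 || 3*c + (1/3)*k > 0 || (!((11/4)*c < -2))))


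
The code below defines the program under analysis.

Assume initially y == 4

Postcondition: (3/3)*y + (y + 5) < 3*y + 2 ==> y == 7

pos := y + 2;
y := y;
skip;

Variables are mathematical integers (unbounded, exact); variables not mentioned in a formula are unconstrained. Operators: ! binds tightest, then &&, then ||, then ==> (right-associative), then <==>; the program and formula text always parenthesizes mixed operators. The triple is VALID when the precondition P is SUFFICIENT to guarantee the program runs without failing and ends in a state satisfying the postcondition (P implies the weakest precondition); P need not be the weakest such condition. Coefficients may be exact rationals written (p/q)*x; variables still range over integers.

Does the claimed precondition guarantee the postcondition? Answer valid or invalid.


Working backward. After the program, the postcondition (3/3)*y + (y + 5) < 3*y + 2 ==> y == 7 must hold; in canonical form it is y > 3 ==> y == 7.
Before skip: y > 3 ==> y == 7
Before y := y: y > 3 ==> y == 7
Before pos := y + 2: y > 3 ==> y == 7
The weakest precondition is y > 3 ==> y == 7.
Check whether y == 4 implies it.
Countermodel: at the initial state y = 4, the precondition holds but the weakest precondition fails.
Answer: invalid


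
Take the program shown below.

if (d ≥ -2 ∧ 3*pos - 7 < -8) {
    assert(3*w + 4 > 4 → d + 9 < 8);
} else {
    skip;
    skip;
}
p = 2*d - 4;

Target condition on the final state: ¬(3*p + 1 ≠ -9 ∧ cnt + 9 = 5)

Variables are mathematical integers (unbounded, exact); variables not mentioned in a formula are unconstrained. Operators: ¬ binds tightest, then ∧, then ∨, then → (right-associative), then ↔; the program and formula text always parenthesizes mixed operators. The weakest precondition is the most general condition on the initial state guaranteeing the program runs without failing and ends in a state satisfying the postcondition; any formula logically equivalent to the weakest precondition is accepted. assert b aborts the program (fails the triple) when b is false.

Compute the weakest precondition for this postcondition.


Working backward. After the program, the postcondition ¬(3*p + 1 ≠ -9 ∧ cnt + 9 = 5) must hold; in canonical form it is ¬(3*p ≠ -10 ∧ cnt = -4).
Before p := 2*d - 4: ¬(6*d ≠ 2 ∧ cnt = -4)
Then branch requires (3*w > 0 → d < -1) ∧ (¬(6*d ≠ 2 ∧ cnt = -4)); else branch requires ¬(6*d ≠ 2 ∧ cnt = -4).
Before the if: ((d ≥ -2 ∧ 3*pos < -1) → ((3*w > 0 → d < -1) ∧ (¬(6*d ≠ 2 ∧ cnt = -4)))) ∧ ((¬(d ≥ -2 ∧ 3*pos < -1)) → (¬(6*d ≠ 2 ∧ cnt = -4)))
Answer: WP = ((d ≥ -2 ∧ 3*pos < -1) → ((3*w > 0 → d < -1) ∧ (¬(6*d ≠ 2 ∧ cnt = -4)))) ∧ ((¬(d ≥ -2 ∧ 3*pos < -1)) → (¬(6*d ≠ 2 ∧ cnt = -4)))


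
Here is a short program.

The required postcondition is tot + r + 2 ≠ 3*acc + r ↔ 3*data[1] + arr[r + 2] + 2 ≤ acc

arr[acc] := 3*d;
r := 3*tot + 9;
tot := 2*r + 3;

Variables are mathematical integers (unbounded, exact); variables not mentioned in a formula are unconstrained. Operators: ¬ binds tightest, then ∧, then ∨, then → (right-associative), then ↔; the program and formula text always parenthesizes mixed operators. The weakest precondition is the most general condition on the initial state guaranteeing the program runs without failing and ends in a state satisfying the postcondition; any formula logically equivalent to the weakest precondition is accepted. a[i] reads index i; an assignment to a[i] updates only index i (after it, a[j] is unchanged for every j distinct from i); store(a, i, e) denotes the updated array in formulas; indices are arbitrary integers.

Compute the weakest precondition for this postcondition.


Working backward. After the program, the postcondition tot + r + 2 ≠ 3*acc + r ↔ 3*data[1] + arr[r + 2] + 2 ≤ acc must hold; in canonical form it is tot ≠ 3*acc - 2 ↔ arr[r + 2] + 3*data[1] ≤ acc - 2.
Before tot := 2*r + 3: 2*r ≠ 3*acc - 5 ↔ arr[r + 2] + 3*data[1] ≤ acc - 2
Before r := 3*tot + 9: 6*tot ≠ 3*acc - 23 ↔ arr[3*tot + 11] + 3*data[1] ≤ acc - 2
Before arr[acc] := 3*d: 6*tot ≠ 3*acc - 23 ↔ 3*data[1] + store(arr, acc, 3*d)[3*tot + 11] ≤ acc - 2
Answer: WP = 6*tot ≠ 3*acc - 23 ↔ 3*data[1] + store(arr, acc, 3*d)[3*tot + 11] ≤ acc - 2


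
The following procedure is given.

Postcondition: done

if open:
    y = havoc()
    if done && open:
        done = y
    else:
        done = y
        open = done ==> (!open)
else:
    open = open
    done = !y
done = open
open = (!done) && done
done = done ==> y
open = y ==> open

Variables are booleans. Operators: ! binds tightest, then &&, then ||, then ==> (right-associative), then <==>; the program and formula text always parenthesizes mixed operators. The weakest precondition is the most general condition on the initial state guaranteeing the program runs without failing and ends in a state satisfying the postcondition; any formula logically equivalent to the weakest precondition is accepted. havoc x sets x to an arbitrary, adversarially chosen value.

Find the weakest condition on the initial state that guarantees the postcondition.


Working backward. After the program, done must hold.
Before open := y ==> open: done
Before done := done ==> y: done ==> y
Before open := (!done) && done: done ==> y
Before done := open: open ==> y
Then branch requires ((done && open) ==> (!open)) && done && open; else branch requires open ==> y.
Before the if: (open ==> (((done && open) ==> (!open)) && done && open)) && ((!open) ==> (open ==> y))
Answer: WP = (open ==> (((done && open) ==> (!open)) && done && open)) && ((!open) ==> (open ==> y))


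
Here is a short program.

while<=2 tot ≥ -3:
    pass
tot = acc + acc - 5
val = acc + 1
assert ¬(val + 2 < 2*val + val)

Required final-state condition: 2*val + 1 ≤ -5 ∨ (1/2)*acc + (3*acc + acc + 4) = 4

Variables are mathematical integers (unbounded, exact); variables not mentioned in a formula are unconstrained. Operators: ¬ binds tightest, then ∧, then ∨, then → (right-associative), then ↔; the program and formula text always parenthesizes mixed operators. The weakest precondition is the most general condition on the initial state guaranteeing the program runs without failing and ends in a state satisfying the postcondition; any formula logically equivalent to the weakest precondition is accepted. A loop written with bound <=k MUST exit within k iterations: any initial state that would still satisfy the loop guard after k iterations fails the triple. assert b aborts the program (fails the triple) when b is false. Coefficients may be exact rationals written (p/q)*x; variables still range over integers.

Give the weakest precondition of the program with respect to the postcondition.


Working backward. After the program, the postcondition 2*val + 1 ≤ -5 ∨ (1/2)*acc + (3*acc + acc + 4) = 4 must hold; in canonical form it is 2*val ≤ -6 ∨ (9/2)*acc = 0.
Before assert ¬(val + 2 < 2*val + val): (¬(2*val > 2)) ∧ (2*val ≤ -6 ∨ (9/2)*acc = 0)
Before val := acc + 1: (¬(2*acc > 0)) ∧ (2*acc ≤ -8 ∨ (9/2)*acc = 0)
Before tot := acc + acc - 5: (¬(2*acc > 0)) ∧ (2*acc ≤ -8 ∨ (9/2)*acc = 0)
Before the loop (bound <=2), unroll the exhaustion recursion (WP_0 = exit-now case; WP_j = one more guarded iteration, up to j = 2):
  WP_0: (¬(tot ≥ -3)) ∧ (¬(2*acc > 0)) ∧ (2*acc ≤ -8 ∨ (9/2)*acc = 0)
  WP_1: (tot ≥ -3 → ((¬(tot ≥ -3)) ∧ (¬(2*acc > 0)) ∧ (2*acc ≤ -8 ∨ (9/2)*acc = 0))) ∧ ((¬(tot ≥ -3)) → ((¬(2*acc > 0)) ∧ (2*acc ≤ -8 ∨ (9/2)*acc = 0)))
  WP_2: (tot ≥ -3 → ((tot ≥ -3 → ((¬(tot ≥ -3)) ∧ (¬(2*acc > 0)) ∧ (2*acc ≤ -8 ∨ (9/2)*acc = 0))) ∧ ((¬(tot ≥ -3)) → ((¬(2*acc > 0)) ∧ (2*acc ≤ -8 ∨ (9/2)*acc = 0))))) ∧ ((¬(tot ≥ -3)) → ((¬(2*acc > 0)) ∧ (2*acc ≤ -8 ∨ (9/2)*acc = 0)))
So before the loop: (tot ≥ -3 → ((tot ≥ -3 → ((¬(tot ≥ -3)) ∧ (¬(2*acc > 0)) ∧ (2*acc ≤ -8 ∨ (9/2)*acc = 0))) ∧ ((¬(tot ≥ -3)) → ((¬(2*acc > 0)) ∧ (2*acc ≤ -8 ∨ (9/2)*acc = 0))))) ∧ ((¬(tot ≥ -3)) → ((¬(2*acc > 0)) ∧ (2*acc ≤ -8 ∨ (9/2)*acc = 0)))
Answer: WP = (tot ≥ -3 → ((tot ≥ -3 → ((¬(tot ≥ -3)) ∧ (¬(2*acc > 0)) ∧ (2*acc ≤ -8 ∨ (9/2)*acc = 0))) ∧ ((¬(tot ≥ -3)) → ((¬(2*acc > 0)) ∧ (2*acc ≤ -8 ∨ (9/2)*acc = 0))))) ∧ ((¬(tot ≥ -3)) → ((¬(2*acc > 0)) ∧ (2*acc ≤ -8 ∨ (9/2)*acc = 0)))


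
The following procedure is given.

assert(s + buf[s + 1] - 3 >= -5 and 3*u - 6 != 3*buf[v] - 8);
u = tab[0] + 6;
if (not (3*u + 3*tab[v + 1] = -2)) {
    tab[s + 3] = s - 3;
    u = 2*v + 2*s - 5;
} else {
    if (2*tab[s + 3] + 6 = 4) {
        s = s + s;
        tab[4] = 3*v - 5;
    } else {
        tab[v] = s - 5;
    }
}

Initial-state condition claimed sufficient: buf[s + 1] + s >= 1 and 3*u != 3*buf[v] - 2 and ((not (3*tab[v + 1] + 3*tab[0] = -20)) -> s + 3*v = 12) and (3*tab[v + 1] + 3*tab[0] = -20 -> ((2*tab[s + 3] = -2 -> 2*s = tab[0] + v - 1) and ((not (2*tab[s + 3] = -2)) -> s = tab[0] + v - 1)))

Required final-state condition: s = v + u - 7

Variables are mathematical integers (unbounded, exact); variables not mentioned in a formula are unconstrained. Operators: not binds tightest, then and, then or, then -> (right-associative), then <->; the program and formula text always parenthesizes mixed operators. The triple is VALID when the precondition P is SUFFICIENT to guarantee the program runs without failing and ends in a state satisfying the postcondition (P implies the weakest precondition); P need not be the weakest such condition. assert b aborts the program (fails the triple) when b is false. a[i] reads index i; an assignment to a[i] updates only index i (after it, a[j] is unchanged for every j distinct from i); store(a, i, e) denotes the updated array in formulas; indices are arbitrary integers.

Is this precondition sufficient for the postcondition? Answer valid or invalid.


Working backward. After the program, the postcondition s = v + u - 7 must hold; in canonical form it is s = u + v - 7.
Then branch requires s + 3*v = 12; else branch requires (2*tab[s + 3] = -2 -> 2*s = u + v - 7) and ((not (2*tab[s + 3] = -2)) -> s = u + v - 7).
Before the if: ((not (3*tab[v + 1] + 3*u = -2)) -> s + 3*v = 12) and (3*tab[v + 1] + 3*u = -2 -> ((2*tab[s + 3] = -2 -> 2*s = u + v - 7) and ((not (2*tab[s + 3] = -2)) -> s = u + v - 7)))
Before u := tab[0] + 6: ((not (3*tab[v + 1] + 3*tab[0] = -20)) -> s + 3*v = 12) and (3*tab[v + 1] + 3*tab[0] = -20 -> ((2*tab[s + 3] = -2 -> 2*s = tab[0] + v - 1) and ((not (2*tab[s + 3] = -2)) -> s = tab[0] + v - 1)))
Before assert s + buf[s + 1] - 3 >= -5 and 3*u - 6 != 3*buf[v] - 8: buf[s + 1] + s >= -2 and 3*u != 3*buf[v] - 2 and ((not (3*tab[v + 1] + 3*tab[0] = -20)) -> s + 3*v = 12) and (3*tab[v + 1] + 3*tab[0] = -20 -> ((2*tab[s + 3] = -2 -> 2*s = tab[0] + v - 1) and ((not (2*tab[s + 3] = -2)) -> s = tab[0] + v - 1)))
The weakest precondition is buf[s + 1] + s >= -2 and 3*u != 3*buf[v] - 2 and ((not (3*tab[v + 1] + 3*tab[0] = -20)) -> s + 3*v = 12) and (3*tab[v + 1] + 3*tab[0] = -20 -> ((2*tab[s + 3] = -2 -> 2*s = tab[0] + v - 1) and ((not (2*tab[s + 3] = -2)) -> s = tab[0] + v - 1))).
Check whether buf[s + 1] + s >= 1 and 3*u != 3*buf[v] - 2 and ((not (3*tab[v + 1] + 3*tab[0] = -20)) -> s + 3*v = 12) and (3*tab[v + 1] + 3*tab[0] = -20 -> ((2*tab[s + 3] = -2 -> 2*s = tab[0] + v - 1) and ((not (2*tab[s + 3] = -2)) -> s = tab[0] + v - 1))) implies it.
Every state satisfying the precondition satisfies the weakest precondition: the implication holds.
Answer: valid


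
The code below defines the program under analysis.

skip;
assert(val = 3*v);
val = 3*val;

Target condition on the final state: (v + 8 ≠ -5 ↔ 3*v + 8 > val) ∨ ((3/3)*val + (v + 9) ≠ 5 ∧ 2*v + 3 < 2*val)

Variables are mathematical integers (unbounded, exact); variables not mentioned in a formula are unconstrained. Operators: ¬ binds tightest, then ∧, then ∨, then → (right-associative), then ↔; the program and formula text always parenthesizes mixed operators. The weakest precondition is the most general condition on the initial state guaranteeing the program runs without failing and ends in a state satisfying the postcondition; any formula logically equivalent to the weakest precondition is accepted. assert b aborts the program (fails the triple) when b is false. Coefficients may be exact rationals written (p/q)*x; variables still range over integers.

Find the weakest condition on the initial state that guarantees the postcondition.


Working backward. After the program, the postcondition (v + 8 ≠ -5 ↔ 3*v + 8 > val) ∨ ((3/3)*val + (v + 9) ≠ 5 ∧ 2*v + 3 < 2*val) must hold; in canonical form it is (v ≠ -13 ↔ 3*v > val - 8) ∨ (v + val ≠ -4 ∧ 2*v < 2*val - 3).
Before val := 3*val: (v ≠ -13 ↔ 3*v > 3*val - 8) ∨ (v + 3*val ≠ -4 ∧ 2*v < 6*val - 3)
Before assert val = 3*v: val = 3*v ∧ ((v ≠ -13 ↔ 3*v > 3*val - 8) ∨ (v + 3*val ≠ -4 ∧ 2*v < 6*val - 3))
Before skip: val = 3*v ∧ ((v ≠ -13 ↔ 3*v > 3*val - 8) ∨ (v + 3*val ≠ -4 ∧ 2*v < 6*val - 3))
Answer: WP = val = 3*v ∧ ((v ≠ -13 ↔ 3*v > 3*val - 8) ∨ (v + 3*val ≠ -4 ∧ 2*v < 6*val - 3))


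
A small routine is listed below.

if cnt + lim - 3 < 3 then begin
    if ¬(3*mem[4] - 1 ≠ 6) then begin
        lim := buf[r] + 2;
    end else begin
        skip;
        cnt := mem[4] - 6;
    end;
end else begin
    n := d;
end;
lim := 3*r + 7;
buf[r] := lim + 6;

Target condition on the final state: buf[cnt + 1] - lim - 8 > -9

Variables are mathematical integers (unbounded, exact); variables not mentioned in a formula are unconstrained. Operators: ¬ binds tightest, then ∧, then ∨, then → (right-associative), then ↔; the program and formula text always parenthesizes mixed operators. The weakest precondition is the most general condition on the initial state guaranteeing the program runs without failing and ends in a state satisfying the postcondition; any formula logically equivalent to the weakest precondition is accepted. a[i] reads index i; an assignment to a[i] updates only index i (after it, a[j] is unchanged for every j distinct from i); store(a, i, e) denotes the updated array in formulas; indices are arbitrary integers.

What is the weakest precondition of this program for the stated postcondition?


Working backward. After the program, the postcondition buf[cnt + 1] - lim - 8 > -9 must hold; in canonical form it is buf[cnt + 1] > lim - 1.
Before buf[r] := lim + 6: store(buf, r, lim + 6)[cnt + 1] > lim - 1
Before lim := 3*r + 7: store(buf, r, 3*r + 13)[cnt + 1] > 3*r + 6
Then branch requires ((¬(3*mem[4] ≠ 7)) → store(buf, r, 3*r + 13)[cnt + 1] > 3*r + 6) ∧ (3*mem[4] ≠ 7 → store(buf, r, 3*r + 13)[mem[4] - 5] > 3*r + 6); else branch requires store(buf, r, 3*r + 13)[cnt + 1] > 3*r + 6.
Before the if: (cnt + lim < 6 → (((¬(3*mem[4] ≠ 7)) → store(buf, r, 3*r + 13)[cnt + 1] > 3*r + 6) ∧ (3*mem[4] ≠ 7 → store(buf, r, 3*r + 13)[mem[4] - 5] > 3*r + 6))) ∧ ((¬(cnt + lim < 6)) → store(buf, r, 3*r + 13)[cnt + 1] > 3*r + 6)
Answer: WP = (cnt + lim < 6 → (((¬(3*mem[4] ≠ 7)) → store(buf, r, 3*r + 13)[cnt + 1] > 3*r + 6) ∧ (3*mem[4] ≠ 7 → store(buf, r, 3*r + 13)[mem[4] - 5] > 3*r + 6))) ∧ ((¬(cnt + lim < 6)) → store(buf, r, 3*r + 13)[cnt + 1] > 3*r + 6)


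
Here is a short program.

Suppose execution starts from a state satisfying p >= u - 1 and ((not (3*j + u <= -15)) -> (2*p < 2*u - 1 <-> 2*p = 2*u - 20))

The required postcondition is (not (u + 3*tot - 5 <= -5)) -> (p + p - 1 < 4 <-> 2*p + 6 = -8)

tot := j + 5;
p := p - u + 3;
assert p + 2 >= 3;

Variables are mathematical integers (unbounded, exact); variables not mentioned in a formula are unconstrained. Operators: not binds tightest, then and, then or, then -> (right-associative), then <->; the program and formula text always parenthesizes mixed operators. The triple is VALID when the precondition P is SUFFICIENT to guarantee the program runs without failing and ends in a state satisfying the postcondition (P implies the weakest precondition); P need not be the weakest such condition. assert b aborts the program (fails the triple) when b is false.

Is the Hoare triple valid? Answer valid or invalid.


Working backward. After the program, the postcondition (not (u + 3*tot - 5 <= -5)) -> (p + p - 1 < 4 <-> 2*p + 6 = -8) must hold; in canonical form it is (not (3*tot + u <= 0)) -> (2*p < 5 <-> 2*p = -14).
Before assert p + 2 >= 3: p >= 1 and ((not (3*tot + u <= 0)) -> (2*p < 5 <-> 2*p = -14))
Before p := p - u + 3: p >= u - 2 and ((not (3*tot + u <= 0)) -> (2*p < 2*u - 1 <-> 2*p = 2*u - 20))
Before tot := j + 5: p >= u - 2 and ((not (3*j + u <= -15)) -> (2*p < 2*u - 1 <-> 2*p = 2*u - 20))
The weakest precondition is p >= u - 2 and ((not (3*j + u <= -15)) -> (2*p < 2*u - 1 <-> 2*p = 2*u - 20)).
Check whether p >= u - 1 and ((not (3*j + u <= -15)) -> (2*p < 2*u - 1 <-> 2*p = 2*u - 20)) implies it.
Every state satisfying the precondition satisfies the weakest precondition: the implication holds.
Answer: valid


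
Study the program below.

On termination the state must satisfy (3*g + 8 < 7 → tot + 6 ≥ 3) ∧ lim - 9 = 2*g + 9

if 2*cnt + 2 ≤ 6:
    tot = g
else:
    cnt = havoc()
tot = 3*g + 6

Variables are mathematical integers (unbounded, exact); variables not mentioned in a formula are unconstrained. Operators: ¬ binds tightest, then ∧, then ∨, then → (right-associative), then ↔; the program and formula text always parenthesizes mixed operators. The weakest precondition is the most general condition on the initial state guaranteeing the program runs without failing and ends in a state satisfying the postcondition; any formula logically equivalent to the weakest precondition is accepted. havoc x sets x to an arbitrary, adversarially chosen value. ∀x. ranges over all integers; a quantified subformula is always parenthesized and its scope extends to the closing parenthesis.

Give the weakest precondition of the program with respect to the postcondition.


Working backward. After the program, the postcondition (3*g + 8 < 7 → tot + 6 ≥ 3) ∧ lim - 9 = 2*g + 9 must hold; in canonical form it is (3*g < -1 → tot ≥ -3) ∧ lim = 2*g + 18.
Before tot := 3*g + 6: (3*g < -1 → 3*g ≥ -9) ∧ lim = 2*g + 18
Then branch requires (3*g < -1 → 3*g ≥ -9) ∧ lim = 2*g + 18; else branch requires (3*g < -1 → 3*g ≥ -9) ∧ lim = 2*g + 18.
Before the if: (2*cnt ≤ 4 → ((3*g < -1 → 3*g ≥ -9) ∧ lim = 2*g + 18)) ∧ ((¬(2*cnt ≤ 4)) → ((3*g < -1 → 3*g ≥ -9) ∧ lim = 2*g + 18))
Answer: WP = (2*cnt ≤ 4 → ((3*g < -1 → 3*g ≥ -9) ∧ lim = 2*g + 18)) ∧ ((¬(2*cnt ≤ 4)) → ((3*g < -1 → 3*g ≥ -9) ∧ lim = 2*g + 18))


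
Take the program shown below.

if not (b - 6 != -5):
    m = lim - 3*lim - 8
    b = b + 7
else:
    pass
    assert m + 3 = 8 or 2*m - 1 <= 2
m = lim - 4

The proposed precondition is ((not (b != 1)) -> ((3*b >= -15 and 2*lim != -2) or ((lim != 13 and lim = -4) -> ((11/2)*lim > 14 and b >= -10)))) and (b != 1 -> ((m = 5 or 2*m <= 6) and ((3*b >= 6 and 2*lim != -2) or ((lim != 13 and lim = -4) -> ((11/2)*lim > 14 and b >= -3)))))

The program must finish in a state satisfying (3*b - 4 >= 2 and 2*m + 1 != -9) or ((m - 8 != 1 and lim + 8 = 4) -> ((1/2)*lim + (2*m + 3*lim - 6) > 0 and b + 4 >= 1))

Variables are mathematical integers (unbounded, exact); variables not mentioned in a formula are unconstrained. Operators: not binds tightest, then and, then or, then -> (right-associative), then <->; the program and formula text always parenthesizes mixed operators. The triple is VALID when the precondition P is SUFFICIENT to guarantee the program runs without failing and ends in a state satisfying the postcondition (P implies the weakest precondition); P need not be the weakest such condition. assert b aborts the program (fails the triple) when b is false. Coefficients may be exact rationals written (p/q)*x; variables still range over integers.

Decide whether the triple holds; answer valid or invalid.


Working backward. After the program, the postcondition (3*b - 4 >= 2 and 2*m + 1 != -9) or ((m - 8 != 1 and lim + 8 = 4) -> ((1/2)*lim + (2*m + 3*lim - 6) > 0 and b + 4 >= 1)) must hold; in canonical form it is (3*b >= 6 and 2*m != -10) or ((m != 9 and lim = -4) -> ((7/2)*lim + 2*m > 6 and b >= -3)).
Before m := lim - 4: (3*b >= 6 and 2*lim != -2) or ((lim != 13 and lim = -4) -> ((11/2)*lim > 14 and b >= -3))
Then branch requires (3*b >= -15 and 2*lim != -2) or ((lim != 13 and lim = -4) -> ((11/2)*lim > 14 and b >= -10)); else branch requires (m = 5 or 2*m <= 3) and ((3*b >= 6 and 2*lim != -2) or ((lim != 13 and lim = -4) -> ((11/2)*lim > 14 and b >= -3))).
Before the if: ((not (b != 1)) -> ((3*b >= -15 and 2*lim != -2) or ((lim != 13 and lim = -4) -> ((11/2)*lim > 14 and b >= -10)))) and (b != 1 -> ((m = 5 or 2*m <= 3) and ((3*b >= 6 and 2*lim != -2) or ((lim != 13 and lim = -4) -> ((11/2)*lim > 14 and b >= -3)))))
The weakest precondition is ((not (b != 1)) -> ((3*b >= -15 and 2*lim != -2) or ((lim != 13 and lim = -4) -> ((11/2)*lim > 14 and b >= -10)))) and (b != 1 -> ((m = 5 or 2*m <= 3) and ((3*b >= 6 and 2*lim != -2) or ((lim != 13 and lim = -4) -> ((11/2)*lim > 14 and b >= -3))))).
Check whether ((not (b != 1)) -> ((3*b >= -15 and 2*lim != -2) or ((lim != 13 and lim = -4) -> ((11/2)*lim > 14 and b >= -10)))) and (b != 1 -> ((m = 5 or 2*m <= 6) and ((3*b >= 6 and 2*lim != -2) or ((lim != 13 and lim = -4) -> ((11/2)*lim > 14 and b >= -3))))) implies it.
Countermodel: at the initial state b = 0, lim = -3, m = 2, the precondition holds but the weakest precondition fails.
Answer: invalid


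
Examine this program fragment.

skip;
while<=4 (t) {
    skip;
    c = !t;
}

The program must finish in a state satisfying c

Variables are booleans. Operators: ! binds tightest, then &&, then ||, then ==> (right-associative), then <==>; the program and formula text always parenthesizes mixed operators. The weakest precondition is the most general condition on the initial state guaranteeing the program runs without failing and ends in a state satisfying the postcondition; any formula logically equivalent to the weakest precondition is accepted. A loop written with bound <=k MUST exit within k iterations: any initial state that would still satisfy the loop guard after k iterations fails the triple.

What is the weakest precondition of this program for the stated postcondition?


Working backward. After the program, c must hold.
Before the loop (bound <=4), unroll the exhaustion recursion (WP_0 = exit-now case; WP_j = one more guarded iteration, up to j = 4):
  WP_0: (!t) && c
  WP_1: (t ==> (!t)) && ((!t) ==> c)
  WP_2: (t ==> (t ==> (!t))) && ((!t) ==> c)
  WP_3: (t ==> (t ==> (t ==> (!t)))) && ((!t) ==> c)
  WP_4: (t ==> (t ==> (t ==> (t ==> (!t))))) && ((!t) ==> c)
So before the loop: (t ==> (t ==> (t ==> (t ==> (!t))))) && ((!t) ==> c)
Before skip: (t ==> (t ==> (t ==> (t ==> (!t))))) && ((!t) ==> c)
Answer: WP = (t ==> (t ==> (t ==> (t ==> (!t))))) && ((!t) ==> c)


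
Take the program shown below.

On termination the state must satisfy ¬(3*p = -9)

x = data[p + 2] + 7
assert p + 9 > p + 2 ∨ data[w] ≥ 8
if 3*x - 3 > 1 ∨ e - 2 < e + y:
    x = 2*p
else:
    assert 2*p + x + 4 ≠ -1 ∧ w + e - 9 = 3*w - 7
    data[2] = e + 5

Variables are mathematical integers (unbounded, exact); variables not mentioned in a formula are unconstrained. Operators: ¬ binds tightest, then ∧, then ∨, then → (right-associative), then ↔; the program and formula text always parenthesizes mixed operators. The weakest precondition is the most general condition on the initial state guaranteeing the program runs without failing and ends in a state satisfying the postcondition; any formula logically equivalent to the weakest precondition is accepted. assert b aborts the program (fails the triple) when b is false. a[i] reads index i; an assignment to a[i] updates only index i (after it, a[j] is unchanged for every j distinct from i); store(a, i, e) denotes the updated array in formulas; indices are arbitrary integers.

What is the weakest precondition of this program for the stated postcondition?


Working backward. After the program, ¬(3*p = -9) must hold.
Then branch requires ¬(3*p = -9); else branch requires 2*p + x ≠ -5 ∧ e = 2*w + 2 ∧ (¬(3*p = -9)).
Before the if: ((3*x > 4 ∨ y > -2) → (¬(3*p = -9))) ∧ ((¬(3*x > 4 ∨ y > -2)) → (2*p + x ≠ -5 ∧ e = 2*w + 2 ∧ (¬(3*p = -9))))
Before assert p + 9 > p + 2 ∨ data[w] ≥ 8: ((3*x > 4 ∨ y > -2) → (¬(3*p = -9))) ∧ ((¬(3*x > 4 ∨ y > -2)) → (2*p + x ≠ -5 ∧ e = 2*w + 2 ∧ (¬(3*p = -9))))
Before x := data[p + 2] + 7: ((3*data[p + 2] > -17 ∨ y > -2) → (¬(3*p = -9))) ∧ ((¬(3*data[p + 2] > -17 ∨ y > -2)) → (data[p + 2] + 2*p ≠ -12 ∧ e = 2*w + 2 ∧ (¬(3*p = -9))))
Answer: WP = ((3*data[p + 2] > -17 ∨ y > -2) → (¬(3*p = -9))) ∧ ((¬(3*data[p + 2] > -17 ∨ y > -2)) → (data[p + 2] + 2*p ≠ -12 ∧ e = 2*w + 2 ∧ (¬(3*p = -9))))


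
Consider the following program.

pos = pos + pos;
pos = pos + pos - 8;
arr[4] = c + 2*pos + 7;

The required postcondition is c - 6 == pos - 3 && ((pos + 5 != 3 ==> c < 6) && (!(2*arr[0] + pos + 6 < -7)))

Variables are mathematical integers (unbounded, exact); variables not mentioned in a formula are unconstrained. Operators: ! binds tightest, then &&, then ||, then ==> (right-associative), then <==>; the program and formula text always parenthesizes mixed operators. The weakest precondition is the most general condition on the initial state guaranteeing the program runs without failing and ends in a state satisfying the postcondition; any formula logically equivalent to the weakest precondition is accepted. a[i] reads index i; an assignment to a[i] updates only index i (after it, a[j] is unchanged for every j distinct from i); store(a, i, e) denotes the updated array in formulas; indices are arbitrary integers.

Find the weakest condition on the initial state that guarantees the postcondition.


Working backward. After the program, the postcondition c - 6 == pos - 3 && ((pos + 5 != 3 ==> c < 6) && (!(2*arr[0] + pos + 6 < -7))) must hold; in canonical form it is c == pos + 3 && (pos != -2 ==> c < 6) && (!(2*arr[0] + pos < -13)).
Before arr[4] := c + 2*pos + 7: c == pos + 3 && (pos != -2 ==> c < 6) && (!(2*arr[0] + pos < -13))
Before pos := pos + pos - 8: c == 2*pos - 5 && (2*pos != 6 ==> c < 6) && (!(2*arr[0] + 2*pos < -5))
Before pos := pos + pos: c == 4*pos - 5 && (4*pos != 6 ==> c < 6) && (!(2*arr[0] + 4*pos < -5))
Answer: WP = c == 4*pos - 5 && (4*pos != 6 ==> c < 6) && (!(2*arr[0] + 4*pos < -5))
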